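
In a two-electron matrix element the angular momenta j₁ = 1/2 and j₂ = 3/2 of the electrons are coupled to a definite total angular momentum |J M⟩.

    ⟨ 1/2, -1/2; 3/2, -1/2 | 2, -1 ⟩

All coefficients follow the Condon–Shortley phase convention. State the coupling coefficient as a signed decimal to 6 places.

triangle: 0!·1!·3!/5! = 6/120
(j±m)!: 0!·1!·1!·2!·1!·3! = 12
prefactor² = (2J+1)·Δ·N² = 3
  k=0: +1/(0!·0!·1!·1!·0!·2!) = 1/2
Σ = 1/2  ⇒  CG² = 3·(1/2)² = 3/4
CG = +√(3/4) = +0.866025

+√(3/4) ≈ +0.866025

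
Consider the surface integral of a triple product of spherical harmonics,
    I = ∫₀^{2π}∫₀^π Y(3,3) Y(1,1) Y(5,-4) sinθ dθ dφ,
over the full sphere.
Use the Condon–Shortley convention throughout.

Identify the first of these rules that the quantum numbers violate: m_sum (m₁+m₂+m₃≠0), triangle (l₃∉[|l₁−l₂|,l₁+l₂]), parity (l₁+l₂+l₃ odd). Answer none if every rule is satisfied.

Σmᵢ = 0  ✓
l₃∈[|l₁−l₂|,l₁+l₂]=[2,4] required, l₃=5 fails  ✗
Σlᵢ = 9 ⇒ odd

triangle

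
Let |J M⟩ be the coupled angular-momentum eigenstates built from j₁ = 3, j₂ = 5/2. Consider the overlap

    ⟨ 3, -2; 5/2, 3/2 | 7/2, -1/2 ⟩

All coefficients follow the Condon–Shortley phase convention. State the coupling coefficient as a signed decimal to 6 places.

√[8·2!4!3!/10! · 1!5!4!1!3!4!] = √(9216/35)
  +(−1)^1/∏(1,1,4,3,0,0)! = -1/144  (running -1/144)
  +(−1)^2/∏(2,0,3,2,1,1)! = 1/24  (running 5/144)
⟨..|..⟩ = √(9216/35)·(5/144) = +0.563436

+0.563436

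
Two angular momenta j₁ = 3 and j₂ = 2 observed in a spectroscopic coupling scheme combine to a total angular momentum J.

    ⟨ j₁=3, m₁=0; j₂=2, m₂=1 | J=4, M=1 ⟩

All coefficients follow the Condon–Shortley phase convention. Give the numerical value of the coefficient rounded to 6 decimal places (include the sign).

√[9·1!5!3!/10! · 3!3!3!1!5!3!] = √(1944/7)
  +(−1)^0/∏(0,1,3,3,2,0)! = 1/72  (running 1/72)
  +(−1)^1/∏(1,0,2,2,3,1)! = -1/24  (running -1/36)
⟨..|..⟩ = √(1944/7)·(-1/36) = -0.462910

−√(3/14) = -0.462910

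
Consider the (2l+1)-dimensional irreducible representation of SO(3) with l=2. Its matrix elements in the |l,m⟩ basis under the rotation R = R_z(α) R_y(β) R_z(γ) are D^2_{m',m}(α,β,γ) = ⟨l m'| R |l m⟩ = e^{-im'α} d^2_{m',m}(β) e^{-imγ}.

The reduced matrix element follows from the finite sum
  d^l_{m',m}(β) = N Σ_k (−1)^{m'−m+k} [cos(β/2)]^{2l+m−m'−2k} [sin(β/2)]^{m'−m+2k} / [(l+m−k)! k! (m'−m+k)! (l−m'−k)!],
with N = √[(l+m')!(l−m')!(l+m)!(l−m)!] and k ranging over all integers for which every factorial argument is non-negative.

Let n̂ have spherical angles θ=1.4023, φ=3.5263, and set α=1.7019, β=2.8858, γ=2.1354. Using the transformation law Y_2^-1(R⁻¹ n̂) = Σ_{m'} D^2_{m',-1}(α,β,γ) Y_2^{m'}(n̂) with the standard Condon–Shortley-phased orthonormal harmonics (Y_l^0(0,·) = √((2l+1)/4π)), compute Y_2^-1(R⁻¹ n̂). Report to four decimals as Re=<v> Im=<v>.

Re=-0.1217 Im=-0.1176

Need the full column D^2_{m',-1} for m'=−2..2 at α=1.7019, β=2.8858, γ=2.1354.
cos(β/2)=0.127548, sin(β/2)=0.991832
d^2_{-2,-1}: single k=1 term ⇒ +0.004116;  D = +0.003029-0.002788i
d^2_{-1,-1}: k∈[0..1] ⇒ +0.000265 -0.048011 = -0.047747;  D = +0.036650+0.030602i
d^2_{0,-1}: k∈[0..1] ⇒ -0.005041 +0.304834 = +0.299793;  D = -0.160414+0.253265i
d^2_{1,-1}: k∈[0..1] ⇒ +0.048011 -0.967728 = -0.919716;  D = -0.834644-0.386326i
d^2_{2,-1}: single k=0 term ⇒ -0.248896;  D = -0.074123+0.237603i
Y_2^{m'}(θ=1.4023,φ=3.5263) and Σ D·Y over m':
  (+0.0030-0.0028i)·(+0.2697-0.2612i)  (+0.0367+0.0306i)·(-0.1184+0.0479i)  (-0.1604+0.2533i)·(-0.2888+0.0000i)  (-0.8346-0.3863i)·(+0.1184+0.0479i)  (-0.0741+0.2376i)·(+0.2697+0.2612i)
Y_2^-1(R⁻¹ n̂) = -0.121731-0.117576i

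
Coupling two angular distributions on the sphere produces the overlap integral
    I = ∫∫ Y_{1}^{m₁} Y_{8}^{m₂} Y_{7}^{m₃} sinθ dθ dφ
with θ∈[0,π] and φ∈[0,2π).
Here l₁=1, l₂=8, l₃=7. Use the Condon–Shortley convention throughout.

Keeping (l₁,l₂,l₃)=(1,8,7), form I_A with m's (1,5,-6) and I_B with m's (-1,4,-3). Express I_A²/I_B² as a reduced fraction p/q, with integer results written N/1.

Same 1,8,7: normalisation and zero-m 3j drop out of the ratio.
A: Δ: 2! 0! 14! / 17! → 1/2040; sum: t=0:+1/12454041600 = 1/12454041600; 3j²(1 8 7; 1 5 -6) = Δ·Π!·Σ² = 1/680  (sign -1)
B: Δ: 2! 0! 14! / 17! → 1/2040; sum: t=2:+1/174182400 = 1/174182400; 3j²(1 8 7; -1 4 -3) = Δ·Π!·Σ² = 11/340  (sign +1)
I_A²/I_B² = (1/680)/(11/340) = 1/22

1/22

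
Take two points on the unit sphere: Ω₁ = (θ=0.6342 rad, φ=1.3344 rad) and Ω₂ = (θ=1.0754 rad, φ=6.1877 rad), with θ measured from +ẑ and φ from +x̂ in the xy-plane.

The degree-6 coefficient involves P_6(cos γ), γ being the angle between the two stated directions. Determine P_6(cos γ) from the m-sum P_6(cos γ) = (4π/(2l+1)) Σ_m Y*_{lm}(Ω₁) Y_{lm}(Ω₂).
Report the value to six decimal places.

0.330681

Addition theorem: P_6(cos γ) = (4π/13) Σ_m Y*_{lm}(Ω₁) Y_{lm}(Ω₂), m = −6…6:
  m=-6: (-0.00317 + 0.02066j) × (0.18824 + 0.12143j) = -0.00311 + 0.00350j  (running Σ = -0.00311 + 0.00350j)
  m=-5: (0.09111 + 0.03733j) × (0.37241 + 0.19267j) = 0.02674 + 0.03146j  (running Σ = 0.02363 + 0.03496j)
  m=-4: (0.15799 - 0.21888j) × (0.29471 + 0.11838j) = 0.07247 - 0.04580j  (running Σ = 0.09610 - 0.01085j)
  m=-3: (-0.29416 - 0.34279j) × (-0.10400 - 0.03063j) = 0.02009 + 0.04466j  (running Σ = 0.11620 + 0.03382j)
  m=-2: (-0.32733 + 0.16743j) × (-0.34217 - 0.06615j) = 0.12308 - 0.03563j  (running Σ = 0.23927 - 0.00182j)
  m=-1: (-0.02632 - 0.10927j) × (-0.01617 - 0.00155j) = 0.00026 + 0.00181j  (running Σ = 0.23953 - 0.00001j)
  m=0: (-0.40596 + 0.00000j) × (0.33740 + 0.00000j) = -0.13697 + 0.00000j  (running Σ = 0.10256 - 0.00001j)
  m=1: (0.02632 - 0.10927j) × (0.01617 - 0.00155j) = 0.00026 - 0.00181j  (running Σ = 0.10282 - 0.00182j)
  m=2: (-0.32733 - 0.16743j) × (-0.34217 + 0.06615j) = 0.12308 + 0.03563j  (running Σ = 0.22590 + 0.03382j)
  m=3: (0.29416 - 0.34279j) × (0.10400 - 0.03063j) = 0.02009 - 0.04466j  (running Σ = 0.24599 - 0.01085j)
  m=4: (0.15799 + 0.21888j) × (0.29471 - 0.11838j) = 0.07247 + 0.04580j  (running Σ = 0.31846 + 0.03496j)
  m=5: (-0.09111 + 0.03733j) × (-0.37241 + 0.19267j) = 0.02674 - 0.03146j  (running Σ = 0.34520 + 0.00350j)
  m=6: (-0.00317 - 0.02066j) × (0.18824 - 0.12143j) = -0.00311 - 0.00350j  (running Σ = 0.34209 - 0.00000j)
Accumulated sum 0.34209 - 0.00000j; after 4π/(2l+1) scaling, 0.33068 - 0.00000j ⇒ P_6 = 0.330681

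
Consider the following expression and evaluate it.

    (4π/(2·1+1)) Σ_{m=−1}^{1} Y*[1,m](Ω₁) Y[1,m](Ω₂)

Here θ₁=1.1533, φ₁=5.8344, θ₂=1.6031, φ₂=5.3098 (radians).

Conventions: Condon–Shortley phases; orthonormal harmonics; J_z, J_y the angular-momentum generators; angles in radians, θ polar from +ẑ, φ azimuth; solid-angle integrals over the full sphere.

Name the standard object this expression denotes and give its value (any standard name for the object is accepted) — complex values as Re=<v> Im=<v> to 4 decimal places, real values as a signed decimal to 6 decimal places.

Legendre polynomial (addition theorem), +0.777673

This sum is the spherical-harmonic addition theorem: it equals the Legendre polynomial P_l(cos γ) of the angle γ between the two directions.
Summing Y*_{l m}(θ₁,φ₁)·Y_{l m}(θ₂,φ₂) over m ∈ [−1, 1]; prefactor 4π/(2·1+1) = 4.188790:
  m=-1: (0.284545, -0.137025) × (0.194240, 0.285504) = (0.094391, 0.054623)  (running Σ = (0.094391, 0.054623))
  m=0: (0.198115, -0.000000) × (-0.015781, 0.000000) = (-0.003126, 0.000000)  (running Σ = (0.091265, 0.054623))
  m=1: (-0.284545, -0.137025) × (-0.194240, 0.285504) = (0.094391, -0.054623)  (running Σ = (0.185656, 0.000000))
Total Σ_m = (0.185656, 0.000000). Multiply by 4.188790: (0.777673, 0.000000). P_1(cos γ) = 0.777673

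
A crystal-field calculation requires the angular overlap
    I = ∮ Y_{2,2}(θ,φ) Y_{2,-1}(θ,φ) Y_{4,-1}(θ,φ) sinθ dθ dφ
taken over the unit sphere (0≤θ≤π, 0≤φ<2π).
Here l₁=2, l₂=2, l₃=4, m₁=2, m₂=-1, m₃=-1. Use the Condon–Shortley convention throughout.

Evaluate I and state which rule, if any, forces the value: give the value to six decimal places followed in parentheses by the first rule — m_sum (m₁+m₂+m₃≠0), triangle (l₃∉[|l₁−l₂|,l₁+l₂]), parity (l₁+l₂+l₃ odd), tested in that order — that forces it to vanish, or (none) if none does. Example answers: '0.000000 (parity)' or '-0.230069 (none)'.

-0.090112 (none)

m-sum 0 ✓  L=8 even ✓  0≤4≤4 ✓
Π(2lᵢ+1) = 5×5×9 = 225
triangle coeff Δ(2,2,4) = 1/630
Σ_t [0,0]: t=0:+1/16 = 1/16
(3j)²=2/35 [(2 2 4; 0 0 0)], sign=+1
Σ_t [0,0]: t=0:+1/144 = 1/144
(3j)²=1/126 [(2 2 4; 2 -1 -1)], sign=-1
⇒ 4πI² = 5/49
I = (-1)√(5/49/(4π)) = -0.09011188
No selection rule forces the value: the integral is nonzero (none).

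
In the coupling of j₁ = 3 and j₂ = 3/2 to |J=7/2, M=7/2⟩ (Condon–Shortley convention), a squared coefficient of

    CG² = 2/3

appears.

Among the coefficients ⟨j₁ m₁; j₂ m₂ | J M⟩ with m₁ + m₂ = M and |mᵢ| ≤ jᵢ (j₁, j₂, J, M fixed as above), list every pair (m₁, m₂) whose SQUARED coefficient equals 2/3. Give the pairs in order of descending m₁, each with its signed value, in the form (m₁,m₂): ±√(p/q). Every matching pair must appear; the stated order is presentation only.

Admissible pairs with m₁+m₂ = M = 7/2: (2,3/2), (3,1/2)
  (m₁,m₂)=(3,1/2): CG² = 2/3, CG = +√(2/3)   ← matches the target
  (m₁,m₂)=(2,3/2): CG² = 1/3, CG = −√(1/3)
Pairs with CG² = 2/3: (3,1/2): +√(2/3)

(3,1/2): +√(2/3)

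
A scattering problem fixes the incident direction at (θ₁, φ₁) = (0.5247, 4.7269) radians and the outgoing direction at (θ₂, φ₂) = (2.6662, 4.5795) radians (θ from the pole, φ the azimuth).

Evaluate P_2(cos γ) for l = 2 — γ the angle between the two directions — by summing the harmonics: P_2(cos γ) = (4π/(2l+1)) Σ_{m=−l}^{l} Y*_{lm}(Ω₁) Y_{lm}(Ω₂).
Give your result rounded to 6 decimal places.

Addition theorem: P_2(cos γ) = (4π/5) Σ_m Y*_{lm}(Ω₁) Y_{lm}(Ω₂), m = −2…2:
  term(m=-2) = (0.007505, 0.002279)   from Y*(Ω₁)=(-0.096896, -0.002813), Y(Ω₂)=(-0.078075, -0.021253)
  term(m=-1) = (-0.104158, -0.015465)   from Y*(Ω₁)=(0.004860, -0.334913), Y(Ω₂)=(0.041654, -0.311606)
  term(m=+0) = (0.170150, 0.000000)   from Y*(Ω₁)=(0.393337, -0.000000), Y(Ω₂)=(0.432580, 0.000000)
  term(m=+1) = (-0.104158, 0.015465)   from Y*(Ω₁)=(-0.004860, -0.334913), Y(Ω₂)=(-0.041654, -0.311606)
  term(m=+2) = (0.007505, -0.002279)   from Y*(Ω₁)=(-0.096896, 0.002813), Y(Ω₂)=(-0.078075, 0.021253)
Total Σ_m = (-0.023156, 0.000000). Multiply by 2.513274: (-0.058198, 0.000000). P_2(cos γ) = -0.058198

-0.058198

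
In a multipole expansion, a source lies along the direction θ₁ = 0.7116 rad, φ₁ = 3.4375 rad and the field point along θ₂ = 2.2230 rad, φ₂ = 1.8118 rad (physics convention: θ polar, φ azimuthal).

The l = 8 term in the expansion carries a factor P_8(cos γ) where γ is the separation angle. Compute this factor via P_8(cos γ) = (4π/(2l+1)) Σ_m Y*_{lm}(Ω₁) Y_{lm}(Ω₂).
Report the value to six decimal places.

Term-by-term m-sum for l=8 (normalisation 4π/17 = 0.739198):
  [-8]  conj(Y_{8,-8})(Ω₁) = -0.012189+0.011922i ; Y_{8,-8}(Ω₂) = -0.028687-0.076857i ; Δ = +0.001266+0.000595i
  [-7]  conj(Y_{8,-7})(Ω₁) = +0.037956-0.069386i ; Y_{8,-7}(Ω₂) = -0.248909+0.029062i ; Δ = -0.007431+0.018374i
  [-6]  conj(Y_{8,-6})(Ω₁) = -0.045111+0.217348i ; Y_{8,-6}(Ω₂) = -0.053422+0.425927i ; Δ = -0.090165-0.030825i
  [-5]  conj(Y_{8,-5})(Ω₁) = -0.037348-0.408109i ; Y_{8,-5}(Ω₂) = +0.369070+0.141359i ; Δ = +0.043906-0.155900i
  [-4]  conj(Y_{8,-4})(Ω₁) = +0.173512+0.425539i ; Y_{8,-4}(Ω₂) = +0.018683-0.026915i ; Δ = +0.014695+0.003280i
  [-3]  conj(Y_{8,-3})(Ω₁) = -0.106602-0.130999i ; Y_{8,-3}(Ω₂) = +0.226338+0.256500i ; Δ = +0.009473-0.056994i
  [-2]  conj(Y_{8,-2})(Ω₁) = -0.243598-0.163743i ; Y_{8,-2}(Ω₂) = +0.198640-0.103921i ; Δ = -0.065405-0.007211i
  [-1]  conj(Y_{8,-1})(Ω₁) = +0.312529+0.095277i ; Y_{8,-1}(Ω₂) = +0.059745+0.243080i ; Δ = -0.004488+0.081662i
  [+0]  conj(Y_{8,0})(Ω₁) = +0.200103-0.000000i ; Y_{8,0}(Ω₂) = +0.266103+0.000000i ; Δ = +0.053248+0.000000i
  [+1]  conj(Y_{8,1})(Ω₁) = -0.312529+0.095277i ; Y_{8,1}(Ω₂) = -0.059745+0.243080i ; Δ = -0.004488-0.081662i
  [+2]  conj(Y_{8,2})(Ω₁) = -0.243598+0.163743i ; Y_{8,2}(Ω₂) = +0.198640+0.103921i ; Δ = -0.065405+0.007211i
  [+3]  conj(Y_{8,3})(Ω₁) = +0.106602-0.130999i ; Y_{8,3}(Ω₂) = -0.226338+0.256500i ; Δ = +0.009473+0.056994i
  [+4]  conj(Y_{8,4})(Ω₁) = +0.173512-0.425539i ; Y_{8,4}(Ω₂) = +0.018683+0.026915i ; Δ = +0.014695-0.003280i
  [+5]  conj(Y_{8,5})(Ω₁) = +0.037348-0.408109i ; Y_{8,5}(Ω₂) = -0.369070+0.141359i ; Δ = +0.043906+0.155900i
  [+6]  conj(Y_{8,6})(Ω₁) = -0.045111-0.217348i ; Y_{8,6}(Ω₂) = -0.053422-0.425927i ; Δ = -0.090165+0.030825i
  [+7]  conj(Y_{8,7})(Ω₁) = -0.037956-0.069386i ; Y_{8,7}(Ω₂) = +0.248909+0.029062i ; Δ = -0.007431-0.018374i
  [+8]  conj(Y_{8,8})(Ω₁) = -0.012189-0.011922i ; Y_{8,8}(Ω₂) = -0.028687+0.076857i ; Δ = +0.001266-0.000595i
Accumulated sum -0.143047+0.000000i; after 4π/(2l+1) scaling, -0.105740+0.000000i ⇒ P_8 = -0.105740

-0.105740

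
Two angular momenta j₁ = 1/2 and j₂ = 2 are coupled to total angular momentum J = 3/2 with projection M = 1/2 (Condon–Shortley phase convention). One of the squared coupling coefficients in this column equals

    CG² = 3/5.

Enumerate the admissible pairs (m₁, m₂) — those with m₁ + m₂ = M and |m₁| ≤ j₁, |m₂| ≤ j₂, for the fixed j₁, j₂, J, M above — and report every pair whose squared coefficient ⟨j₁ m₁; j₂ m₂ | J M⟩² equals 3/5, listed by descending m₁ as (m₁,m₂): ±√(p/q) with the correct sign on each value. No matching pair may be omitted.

(-1/2,1): −√(3/5)

Admissible pairs with m₁+m₂ = M = 1/2: (-1/2,1), (1/2,0)
  (m₁,m₂)=(1/2,0): CG² = 2/5, CG = +√(2/5)
  (m₁,m₂)=(-1/2,1): CG² = 3/5, CG = −√(3/5)   ← matches the target
Pairs with CG² = 3/5: (-1/2,1): −√(3/5)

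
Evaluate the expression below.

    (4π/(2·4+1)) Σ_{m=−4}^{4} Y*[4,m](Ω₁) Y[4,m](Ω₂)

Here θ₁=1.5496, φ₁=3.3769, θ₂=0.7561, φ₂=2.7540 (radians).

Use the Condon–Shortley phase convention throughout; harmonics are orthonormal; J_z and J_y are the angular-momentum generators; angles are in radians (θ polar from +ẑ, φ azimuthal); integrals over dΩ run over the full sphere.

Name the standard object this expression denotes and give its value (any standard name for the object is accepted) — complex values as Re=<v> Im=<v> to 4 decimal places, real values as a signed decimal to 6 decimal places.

Legendre polynomial (addition theorem), -0.384135

This sum is the spherical-harmonic addition theorem: it equals the Legendre polynomial P_l(cos γ) of the angle γ between the two directions.
Summing Y*_{l m}(θ₁,φ₁)·Y_{l m}(θ₂,φ₂) over m ∈ [−4, 4]; prefactor 4π/(2·4+1) = 1.396263:
  term(m=-4) = -0.03451 + 0.02624j   from Y*(Ω₁)=0.26033 + 0.35737j, Y(Ω₂)=0.00200 + 0.09803j
  term(m=-3) = -0.00229 + 0.00745j   from Y*(Ω₁)=-0.02018 - 0.01720j, Y(Ω₂)=-0.11669 - 0.26995j
  term(m=-2) = -0.04533 - 0.13454j   from Y*(Ω₁)=-0.29709 - 0.15114j, Y(Ω₂)=0.30425 + 0.29809j
  term(m=-1) = -0.00406 - 0.00292j   from Y*(Ω₁)=0.02921 + 0.00700j, Y(Ω₂)=-0.15412 - 0.06292j
  term(m=+0) = -0.10272 + 0.00000j   from Y*(Ω₁)=0.31593 + 0.00000j, Y(Ω₂)=-0.32514 + 0.00000j
  term(m=+1) = -0.00406 + 0.00292j   from Y*(Ω₁)=-0.02921 + 0.00700j, Y(Ω₂)=0.15412 - 0.06292j
  term(m=+2) = -0.04533 + 0.13454j   from Y*(Ω₁)=-0.29709 + 0.15114j, Y(Ω₂)=0.30425 - 0.29809j
  term(m=+3) = -0.00229 - 0.00745j   from Y*(Ω₁)=0.02018 - 0.01720j, Y(Ω₂)=0.11669 - 0.26995j
  term(m=+4) = -0.03451 - 0.02624j   from Y*(Ω₁)=0.26033 - 0.35737j, Y(Ω₂)=0.00200 - 0.09803j
Σ over m = -0.27512 + 0.00000j; ×(4π/9) → -0.38413 + 0.00000j. Real part: -0.384135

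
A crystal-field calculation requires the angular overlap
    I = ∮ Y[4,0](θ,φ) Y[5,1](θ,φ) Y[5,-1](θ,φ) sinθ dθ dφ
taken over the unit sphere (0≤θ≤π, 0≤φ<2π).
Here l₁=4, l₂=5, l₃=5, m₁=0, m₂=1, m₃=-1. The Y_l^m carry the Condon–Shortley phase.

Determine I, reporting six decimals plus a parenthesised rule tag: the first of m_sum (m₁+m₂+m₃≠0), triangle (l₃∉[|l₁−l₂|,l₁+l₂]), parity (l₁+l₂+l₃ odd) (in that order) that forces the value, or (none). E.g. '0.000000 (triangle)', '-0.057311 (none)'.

Checks pass: Σm=0; 14 even; l₃=5∈[1,9].
(2·4+1)(2·5+1)(2·5+1) = 1089
Δ: 4! 4! 6! / 15! → 1/3153150
sum: t=0:+1/69120 t=1:−1/1728 t=2:+1/576 t=3:−1/1728 t=4:+1/69120 = 7/11520
3j²(4 5 5; 0 0 0) = Δ·Π!·Σ² = 2/143  (sign -1)
sum: t=0:+1/414720 t=1:−1/4320 t=2:+1/768 t=3:−1/1296 t=4:+1/27648 = 7/20736
3j²(4 5 5; 0 1 -1) = Δ·Π!·Σ² = 8/1287  (sign +1)
combine: 4πI² = 1089·2/143·8/1287 = 16/169
take √, sign -1: I = -0.08679840
No selection rule forces the value: the integral is nonzero (none).

-0.086798 (none)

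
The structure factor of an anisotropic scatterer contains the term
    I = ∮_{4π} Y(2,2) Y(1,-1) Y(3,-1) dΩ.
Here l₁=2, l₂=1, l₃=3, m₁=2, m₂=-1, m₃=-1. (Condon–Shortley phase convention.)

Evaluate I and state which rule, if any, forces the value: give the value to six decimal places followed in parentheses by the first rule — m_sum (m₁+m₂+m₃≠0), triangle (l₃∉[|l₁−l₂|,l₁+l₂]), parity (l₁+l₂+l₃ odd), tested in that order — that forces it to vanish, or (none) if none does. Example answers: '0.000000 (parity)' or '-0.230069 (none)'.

-0.082589 (none)

m-sum 0 ✓  L=6 even ✓  1≤3≤3 ✓
Π(2lᵢ+1) = 5×3×7 = 105
triangle coeff Δ(2,1,3) = 1/105
Σ_t [0,0]: t=0:+1/4 = 1/4
(3j)²=3/35 [(2 1 3; 0 0 0)], sign=-1
Σ_t [0,0]: t=0:+1/48 = 1/48
(3j)²=1/105 [(2 1 3; 2 -1 -1)], sign=+1
⇒ 4πI² = 3/35
I = (-1)√(3/35/(4π)) = -0.08258890
No selection rule forces the value: the integral is nonzero (none).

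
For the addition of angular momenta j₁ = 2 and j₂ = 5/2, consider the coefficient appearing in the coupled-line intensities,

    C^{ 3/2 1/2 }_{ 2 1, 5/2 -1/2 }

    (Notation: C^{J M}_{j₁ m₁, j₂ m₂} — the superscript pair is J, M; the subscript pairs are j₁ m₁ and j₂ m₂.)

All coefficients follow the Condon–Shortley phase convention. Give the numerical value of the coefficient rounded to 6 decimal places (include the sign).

triangle: 3!·1!·2!/7! = 12/5040
(j±m)!: 3!·1!·2!·3!·2!·1! = 144
prefactor² = (2J+1)·Δ·N² = 48/35
  k=0: +1/(0!·3!·1!·2!·0!·0!) = 1/12
  k=1: −1/(1!·2!·0!·1!·1!·1!) = -1/2
Σ = -5/12  ⇒  CG² = 48/35·(-5/12)² = 5/21
CG = −√(5/21) = -0.487950

−√(5/21) = -0.487950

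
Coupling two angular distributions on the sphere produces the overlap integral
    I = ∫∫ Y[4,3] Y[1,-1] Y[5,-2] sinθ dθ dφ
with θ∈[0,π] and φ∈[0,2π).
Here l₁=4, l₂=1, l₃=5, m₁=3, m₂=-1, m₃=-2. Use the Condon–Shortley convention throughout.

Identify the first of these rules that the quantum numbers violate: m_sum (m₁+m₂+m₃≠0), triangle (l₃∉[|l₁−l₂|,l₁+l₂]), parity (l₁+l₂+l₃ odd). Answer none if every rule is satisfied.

azimuthal sum: 3 − 1 − 2 = 0  ✓
3 ≤ 5 ≤ 5 (triangle on l)  ✓
L = 4 + 1 + 5 = 10 (even)  ✓

none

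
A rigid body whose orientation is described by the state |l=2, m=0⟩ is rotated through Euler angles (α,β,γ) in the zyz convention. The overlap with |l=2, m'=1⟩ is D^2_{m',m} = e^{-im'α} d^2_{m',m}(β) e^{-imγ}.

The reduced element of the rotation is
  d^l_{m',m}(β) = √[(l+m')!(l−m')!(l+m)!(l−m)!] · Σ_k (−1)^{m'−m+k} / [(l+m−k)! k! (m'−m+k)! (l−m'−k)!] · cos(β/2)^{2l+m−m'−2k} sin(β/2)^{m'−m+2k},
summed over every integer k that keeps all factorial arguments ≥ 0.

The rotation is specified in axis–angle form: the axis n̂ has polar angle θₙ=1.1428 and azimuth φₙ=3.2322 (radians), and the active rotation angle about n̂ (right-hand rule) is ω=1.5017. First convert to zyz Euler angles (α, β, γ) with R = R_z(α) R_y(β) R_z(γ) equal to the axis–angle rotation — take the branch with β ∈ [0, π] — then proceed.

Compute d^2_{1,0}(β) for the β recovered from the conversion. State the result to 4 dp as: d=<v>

d=-0.2735

Axis–angle → zyz. n̂ = (sinθₙcosφₙ, sinθₙsinφₙ, cosθₙ) = (-0.906067, -0.082322, +0.415049), ω = 1.5017.
R = I cosω + sinω [n̂]ₓ + (1−cosω) n̂n̂ᵀ gives
  R = [+0.833319, -0.344619, -0.432223; +0.483498, +0.075350, +0.872097; -0.267973, -0.935714, +0.229413]
β = atan2(√(R₁₃²+R₂₃²), R₃₃) = 1.339321; α = atan2(R₂₃, R₁₃) mod 2π = 2.030929; γ = atan2(R₃₂, −R₃₁) mod 2π = 4.991307
d^2_{1,0}(β=1.3393) via the finite sum:
Half-angle: c=0.784032, s=0.620720. N=√(6·1·2·2)=4.898979
k: max(0,(0)−(1))=0 … min(2+(0),2−(1))=1
  k=0: (−1)^1·4.8990/(2)·0.7840^3·0.6207^1 = -0.732779
  k=1: (−1)^2·4.8990/(2)·0.7840^1·0.6207^3 = +0.459300
d^2_{1,0}(1.3393) = -0.732779 +0.459300 = -0.273479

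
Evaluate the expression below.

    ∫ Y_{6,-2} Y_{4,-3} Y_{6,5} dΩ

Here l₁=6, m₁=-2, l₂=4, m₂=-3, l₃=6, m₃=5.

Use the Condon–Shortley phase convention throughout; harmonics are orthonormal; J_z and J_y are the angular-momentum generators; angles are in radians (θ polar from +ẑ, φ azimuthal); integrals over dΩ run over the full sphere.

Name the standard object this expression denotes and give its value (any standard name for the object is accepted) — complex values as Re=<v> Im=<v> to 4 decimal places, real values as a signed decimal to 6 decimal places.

Gaunt coefficient, +0.160494

This is a Gaunt coefficient — the integral of a triple product of spherical harmonics over the sphere.
Checks pass: Σm=0; 16 even; l₃=6∈[2,10].
(2·6+1)(2·4+1)(2·6+1) = 1521
Δ: 4! 8! 4! / 17! → 1/15315300
sum: t=0:+1/829440 t=1:−1/25920 t=2:+1/9216 t=3:−1/25920 t=4:+1/829440 = 7/207360
3j²(6 4 6; 0 0 0) = Δ·Π!·Σ² = 28/2431  (sign +1)
sum: t=0:+1/5806080 t=1:−1/725760 = -1/829440
3j²(6 4 6; -2 -3 5) = Δ·Π!·Σ² = 49/2652  (sign +1)
combine: 4πI² = 1521·28/2431·49/2652 = 1029/3179
take √, sign +1: I = 0.16049352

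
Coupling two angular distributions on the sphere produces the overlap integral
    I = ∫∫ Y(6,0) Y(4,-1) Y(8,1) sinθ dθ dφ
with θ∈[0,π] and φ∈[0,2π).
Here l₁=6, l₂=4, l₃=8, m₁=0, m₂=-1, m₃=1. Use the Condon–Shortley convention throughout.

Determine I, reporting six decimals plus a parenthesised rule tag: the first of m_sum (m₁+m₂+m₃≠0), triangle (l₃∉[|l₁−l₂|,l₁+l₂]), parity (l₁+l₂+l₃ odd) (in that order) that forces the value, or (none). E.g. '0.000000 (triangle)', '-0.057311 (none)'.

-0.090441 (none)

Checks pass: Σm=0; 18 even; l₃=8∈[2,10].
(2·6+1)(2·4+1)(2·8+1) = 1989
Δ: 2! 10! 6! / 19! → 1/23279256
sum: t=0:+1/1658880 t=1:−1/518400 t=2:+1/1658880 = -1/1382400
3j²(6 4 8; 0 0 0) = Δ·Π!·Σ² = 504/46189  (sign -1)
sum: t=0:+1/1244160 t=1:−1/691200 t=2:+1/4147200 = -1/2488320
3j²(6 4 8; 0 -1 1) = Δ·Π!·Σ² = 875/184756  (sign +1)
combine: 4πI² = 1989·504/46189·875/184756 = 992250/9653501
take √, sign -1: I = -0.09044055
No selection rule forces the value: the integral is nonzero (none).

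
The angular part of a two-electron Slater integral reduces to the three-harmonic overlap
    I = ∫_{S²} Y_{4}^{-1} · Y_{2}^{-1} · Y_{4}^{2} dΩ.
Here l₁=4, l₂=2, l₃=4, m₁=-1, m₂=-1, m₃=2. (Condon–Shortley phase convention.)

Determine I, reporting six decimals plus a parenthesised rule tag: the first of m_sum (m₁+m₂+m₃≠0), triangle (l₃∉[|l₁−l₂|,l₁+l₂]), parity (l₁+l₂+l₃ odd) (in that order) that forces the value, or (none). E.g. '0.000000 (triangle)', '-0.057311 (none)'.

0.127700 (none)

Rules hold: Σm=0, L=10 even, 2≤4≤6.
N = 9·5·9 = 405
Δ = 2!·6!·2!/11! = 1/13860
Racah Σ t=0..2: t=0:+1/192 t=1:−1/36 t=2:+1/192 = -5/288
⇒ 3j(4 2 4; 0 0 0)² = 20/693, sgn -1
Racah Σ t=0..1: t=0:+1/240 t=1:−1/96 = -1/160
⇒ 3j(4 2 4; -1 -1 2)² = 27/1540, sgn -1
4πI² = N·(3j₀)²·(3jₘ)² = 1215/5929
I = +1·√(0.204925/4π) = 0.12770047
No selection rule forces the value: the integral is nonzero (none).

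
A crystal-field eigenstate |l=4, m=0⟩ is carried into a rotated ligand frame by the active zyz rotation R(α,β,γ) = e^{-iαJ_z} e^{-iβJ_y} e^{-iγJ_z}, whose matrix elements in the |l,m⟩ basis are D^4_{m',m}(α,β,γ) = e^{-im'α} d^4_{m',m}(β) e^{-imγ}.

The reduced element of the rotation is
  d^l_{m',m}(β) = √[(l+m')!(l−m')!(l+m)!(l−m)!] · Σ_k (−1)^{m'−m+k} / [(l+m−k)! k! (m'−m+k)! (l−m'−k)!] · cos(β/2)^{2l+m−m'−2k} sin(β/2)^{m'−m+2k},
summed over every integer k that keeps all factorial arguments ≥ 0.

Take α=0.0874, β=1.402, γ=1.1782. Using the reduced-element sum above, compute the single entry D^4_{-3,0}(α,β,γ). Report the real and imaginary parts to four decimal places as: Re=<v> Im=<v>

Re=0.2299 Im=0.0617

Split into d^4_{-3,0}(β=1.4020) × two z-phases.
Half-angle: c=0.764198, s=0.644982. N=√(1·5040·24·24)=1703.830978
The bounds max(0,m−m')=3 and min(l+m,l−m')=4 give 2 terms
  k=3: (−1)^0·1703.8310/(144)·0.7642^5·0.6450^3 = +0.827438
  k=4: (−1)^1·1703.8310/(144)·0.7642^3·0.6450^5 = -0.589413
d^4_{-3,0}(1.4020) = +0.827438 -0.589413 = +0.238025
D = (+0.965822+0.259206i)·(+0.238025)·(+1.000000+0.000000i) = +0.229890+0.061698i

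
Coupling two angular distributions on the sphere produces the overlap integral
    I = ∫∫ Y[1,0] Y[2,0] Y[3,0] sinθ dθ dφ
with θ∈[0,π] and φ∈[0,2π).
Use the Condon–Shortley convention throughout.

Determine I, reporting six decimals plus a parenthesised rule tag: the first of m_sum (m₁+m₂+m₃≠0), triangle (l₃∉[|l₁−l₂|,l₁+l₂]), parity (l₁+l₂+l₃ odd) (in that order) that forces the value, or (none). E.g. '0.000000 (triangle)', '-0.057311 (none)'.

0.247767 (none)

Rules hold: Σm=0, L=6 even, 1≤3≤3.
N = 3·5·7 = 105
Δ = 0!·2!·4!/7! = 1/105
Racah Σ t=0..0: t=0:+1/4 = 1/4
⇒ 3j(1 2 3; 0 0 0)² = 3/35, sgn -1
(m-triple is (0,0,0) — same symbol as above.)
4πI² = N·(3j₀)²·(3jₘ)² = 27/35
I = +1·√(0.771429/4π) = 0.24776670
No selection rule forces the value: the integral is nonzero (none).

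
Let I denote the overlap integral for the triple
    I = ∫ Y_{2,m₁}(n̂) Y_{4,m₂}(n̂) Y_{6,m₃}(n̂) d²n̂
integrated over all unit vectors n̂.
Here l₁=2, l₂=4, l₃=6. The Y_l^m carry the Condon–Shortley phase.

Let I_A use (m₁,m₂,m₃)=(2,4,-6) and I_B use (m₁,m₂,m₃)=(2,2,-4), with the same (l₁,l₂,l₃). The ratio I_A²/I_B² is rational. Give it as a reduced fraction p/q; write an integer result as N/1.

33/14

l's match ⇒ only the (l;m) 3-j factors differ between A and B.
A: triangle coeff Δ(2,4,6) = 1/6435; Σ_t [0,0]: t=0:+1/967680 = 1/967680; (3j)²=1/13 [(2 4 6; 2 4 -6)], sign=+1
B: triangle coeff Δ(2,4,6) = 1/6435; Σ_t [0,0]: t=0:+1/34560 = 1/34560; (3j)²=14/429 [(2 4 6; 2 2 -4)], sign=+1
I_A²/I_B² = (1/13)/(14/429) = 33/14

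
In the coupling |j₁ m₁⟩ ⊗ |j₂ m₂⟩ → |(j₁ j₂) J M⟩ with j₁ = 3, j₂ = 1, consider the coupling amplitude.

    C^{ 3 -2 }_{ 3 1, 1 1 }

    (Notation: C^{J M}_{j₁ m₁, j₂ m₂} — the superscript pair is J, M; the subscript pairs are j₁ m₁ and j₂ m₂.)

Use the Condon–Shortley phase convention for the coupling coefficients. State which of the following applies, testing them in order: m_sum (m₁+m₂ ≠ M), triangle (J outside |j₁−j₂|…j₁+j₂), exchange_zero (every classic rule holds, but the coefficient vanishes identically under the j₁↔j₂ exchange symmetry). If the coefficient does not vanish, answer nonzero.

m_sum

m-sum: m₁+m₂ = 1+1 = 2, M = -2  ✗ ⇒ coefficient is 0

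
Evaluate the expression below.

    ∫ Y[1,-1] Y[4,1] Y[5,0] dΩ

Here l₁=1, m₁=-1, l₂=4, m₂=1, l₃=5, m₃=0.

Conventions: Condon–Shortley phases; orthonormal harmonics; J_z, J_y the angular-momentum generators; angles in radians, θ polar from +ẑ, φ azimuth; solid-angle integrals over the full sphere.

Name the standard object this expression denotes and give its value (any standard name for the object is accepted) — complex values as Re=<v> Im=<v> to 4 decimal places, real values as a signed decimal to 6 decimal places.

Gaunt coefficient, +0.155288

This is a Gaunt coefficient — the integral of a triple product of spherical harmonics over the sphere.
Rules hold: Σm=0, L=10 even, 3≤5≤5.
N = 3·9·11 = 297
Δ = 0!·2!·8!/11! = 1/495
Racah Σ t=0..0: t=0:+1/576 = 1/576
⇒ 3j(1 4 5; 0 0 0)² = 5/99, sgn -1
Racah Σ t=0..0: t=0:+1/1440 = 1/1440
⇒ 3j(1 4 5; -1 1 0)² = 2/99, sgn -1
4πI² = N·(3j₀)²·(3jₘ)² = 10/33
I = +1·√(0.30303/4π) = 0.15528807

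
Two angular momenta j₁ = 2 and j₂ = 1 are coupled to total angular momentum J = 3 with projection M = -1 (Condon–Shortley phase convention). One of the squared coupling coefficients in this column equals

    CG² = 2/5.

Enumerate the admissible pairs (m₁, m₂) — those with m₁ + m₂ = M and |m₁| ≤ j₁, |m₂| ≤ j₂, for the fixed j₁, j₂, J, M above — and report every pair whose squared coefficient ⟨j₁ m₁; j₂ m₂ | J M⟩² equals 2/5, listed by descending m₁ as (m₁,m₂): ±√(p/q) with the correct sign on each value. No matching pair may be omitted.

Admissible pairs with m₁+m₂ = M = -1: (-2,1), (-1,0), (0,-1)
  (m₁,m₂)=(0,-1): CG² = 2/5, CG = +√(2/5)   ← matches the target
  (m₁,m₂)=(-1,0): CG² = 8/15, CG = +√(8/15)
  (m₁,m₂)=(-2,1): CG² = 1/15, CG = +√(1/15)
Pairs with CG² = 2/5: (0,-1): +√(2/5)

(0,-1): +√(2/5)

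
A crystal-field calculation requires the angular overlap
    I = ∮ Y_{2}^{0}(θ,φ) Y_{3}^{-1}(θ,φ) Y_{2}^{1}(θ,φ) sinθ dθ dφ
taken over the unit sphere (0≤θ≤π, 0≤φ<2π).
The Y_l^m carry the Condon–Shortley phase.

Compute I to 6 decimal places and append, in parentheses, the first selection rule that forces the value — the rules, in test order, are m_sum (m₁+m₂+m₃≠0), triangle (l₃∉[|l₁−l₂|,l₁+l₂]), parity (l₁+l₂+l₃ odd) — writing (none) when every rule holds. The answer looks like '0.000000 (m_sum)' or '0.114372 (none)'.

0.000000 (parity)

Σlᵢ=7 odd — θ-integrand is odd under cosθ→−cosθ; I=0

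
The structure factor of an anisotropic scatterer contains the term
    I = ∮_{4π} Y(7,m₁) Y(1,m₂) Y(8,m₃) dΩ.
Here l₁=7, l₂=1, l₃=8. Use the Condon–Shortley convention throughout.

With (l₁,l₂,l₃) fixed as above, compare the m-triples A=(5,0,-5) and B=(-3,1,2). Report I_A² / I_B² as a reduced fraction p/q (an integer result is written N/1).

Same 7,1,8: normalisation and zero-m 3j drop out of the ratio.
A: Δ: 0! 14! 2! / 17! → 1/2040; sum: t=0:+1/958003200 = 1/958003200; 3j²(7 1 8; 5 0 -5) = Δ·Π!·Σ² = 13/680  (sign -1)
B: Δ: 0! 14! 2! / 17! → 1/2040; sum: t=0:+1/174182400 = 1/174182400; 3j²(7 1 8; -3 1 2) = Δ·Π!·Σ² = 1/136  (sign +1)
I_A²/I_B² = (13/680)/(1/136) = 13/5

13/5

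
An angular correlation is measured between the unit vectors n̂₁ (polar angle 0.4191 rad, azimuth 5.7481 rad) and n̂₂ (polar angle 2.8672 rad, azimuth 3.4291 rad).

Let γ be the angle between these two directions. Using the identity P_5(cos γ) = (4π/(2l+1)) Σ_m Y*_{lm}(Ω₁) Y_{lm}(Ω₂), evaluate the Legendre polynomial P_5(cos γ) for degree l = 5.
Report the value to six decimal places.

Addition theorem: P_5(cos γ) = (4π/11) Σ_m Y*_{lm}(Ω₁) Y_{lm}(Ω₂), m = −5…5:
  term(m=-5) = (0.000002, -0.000003)   from Y*(Ω₁)=(-0.004627, -0.002328), Y(Ω₂)=(-0.000090, 0.000672)
  term(m=-4) = (0.000277, -0.000042)   from Y*(Ω₁)=(-0.019826, -0.030962), Y(Ω₂)=(-0.003111, 0.006952)
  term(m=-3) = (0.005990, 0.004783)   from Y*(Ω₁)=(-0.005228, -0.151666), Y(Ω₂)=(-0.032858, 0.038362)
  term(m=-2) = (0.006105, 0.081921)   from Y*(Ω₁)=(0.184966, -0.338075), Y(Ω₂)=(-0.178889, 0.115932)
  term(m=-1) = (-0.183613, 0.197806)   from Y*(Ω₁)=(0.441643, -0.261792), Y(Ω₂)=(-0.504112, 0.149066)
  term(m=+0) = (-0.023090, 0.000000)   from Y*(Ω₁)=(0.048512, -0.000000), Y(Ω₂)=(-0.475974, 0.000000)
  term(m=+1) = (-0.183613, -0.197806)   from Y*(Ω₁)=(-0.441643, -0.261792), Y(Ω₂)=(0.504112, 0.149066)
  term(m=+2) = (0.006105, -0.081921)   from Y*(Ω₁)=(0.184966, 0.338075), Y(Ω₂)=(-0.178889, -0.115932)
  term(m=+3) = (0.005990, -0.004783)   from Y*(Ω₁)=(0.005228, -0.151666), Y(Ω₂)=(0.032858, 0.038362)
  term(m=+4) = (0.000277, 0.000042)   from Y*(Ω₁)=(-0.019826, 0.030962), Y(Ω₂)=(-0.003111, -0.006952)
  term(m=+5) = (0.000002, 0.000003)   from Y*(Ω₁)=(0.004627, -0.002328), Y(Ω₂)=(0.000090, 0.000672)
Total Σ_m = (-0.365568, -0.000000). Multiply by 1.142397: (-0.417624, -0.000000). P_5(cos γ) = -0.417624

-0.417624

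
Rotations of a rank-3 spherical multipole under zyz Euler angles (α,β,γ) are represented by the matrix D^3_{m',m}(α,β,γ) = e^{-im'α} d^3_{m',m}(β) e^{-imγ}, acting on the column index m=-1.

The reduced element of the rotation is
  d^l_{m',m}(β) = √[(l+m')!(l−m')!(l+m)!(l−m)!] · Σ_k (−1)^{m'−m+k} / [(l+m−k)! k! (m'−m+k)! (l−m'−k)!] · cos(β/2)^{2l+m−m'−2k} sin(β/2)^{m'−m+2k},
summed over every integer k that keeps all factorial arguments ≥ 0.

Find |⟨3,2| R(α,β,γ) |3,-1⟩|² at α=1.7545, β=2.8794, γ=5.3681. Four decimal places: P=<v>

P=0.1461

First d^3_{2,-1}(β=2.8794), then the phase factors e^{-i(2)α} and e^{-i(-1)γ}:
c=cos(2.879400/2)=0.130721, s=sin(2.879400/2)=0.991419; N=√[120·1·2·24]=75.894664
Admissible k: 0..1 (factorial args all ≥0)
  k=0: (−1)^3·75.8947/(12)·0.1307^3·0.9914^3 = -0.013767
  k=1: (−1)^4·75.8947/(24)·0.1307^1·0.9914^5 = +0.395943
d^3_{2,-1}(2.8794) = -0.013767 +0.395943 = +0.382176
|D^3_{2,-1}|² = |d^3_{2,-1}(β)|² = (+0.382176)² = 0.146058 (the z-rotation phases have unit modulus)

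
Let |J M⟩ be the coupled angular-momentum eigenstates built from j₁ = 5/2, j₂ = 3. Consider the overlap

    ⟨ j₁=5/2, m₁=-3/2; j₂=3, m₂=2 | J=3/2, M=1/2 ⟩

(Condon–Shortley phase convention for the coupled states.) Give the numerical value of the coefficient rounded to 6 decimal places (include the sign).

j₁+j₂−J=4  J+j₁−j₂=1  J−j₁+j₂=2  j₁+j₂+J+1=8
(j₁±m₁, j₂±m₂, J±M) = (1,4,5,1,2,1)
P² = 192/7
sum k=3..4:
  [3] −1/12 = -1/12
  [4] +1/24 = 1/24
S = -1/24
C² = P²·S² = 1/21 ; C = -0.218218

−√(1/21) = -0.218218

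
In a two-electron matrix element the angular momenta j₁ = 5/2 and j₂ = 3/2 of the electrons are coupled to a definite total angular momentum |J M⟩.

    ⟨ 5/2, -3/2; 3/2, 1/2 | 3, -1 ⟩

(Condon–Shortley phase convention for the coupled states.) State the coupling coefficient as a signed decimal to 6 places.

j₁+j₂−J=1  J+j₁−j₂=4  J−j₁+j₂=2  j₁+j₂+J+1=8
(j₁±m₁, j₂±m₂, J±M) = (1,4,2,1,2,4)
P² = 96/5
sum k=0..1:
  [0] +1/48 = 1/48
  [1] −1/6 = -1/6
S = -7/48
C² = P²·S² = 49/120 ; C = -0.639010

−√(49/120) = -0.639010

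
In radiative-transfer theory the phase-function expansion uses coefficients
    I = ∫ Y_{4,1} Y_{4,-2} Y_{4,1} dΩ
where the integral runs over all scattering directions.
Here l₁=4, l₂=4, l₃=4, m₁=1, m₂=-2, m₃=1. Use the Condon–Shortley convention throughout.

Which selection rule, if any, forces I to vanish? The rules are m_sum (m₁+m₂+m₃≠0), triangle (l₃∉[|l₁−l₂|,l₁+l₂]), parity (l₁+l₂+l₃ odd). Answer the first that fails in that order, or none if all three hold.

none

Σmᵢ = 0  ✓
l₃∈[|l₁−l₂|,l₁+l₂]=[0,8], have l₃=4  ✓
Σlᵢ = 12 ⇒ even  ✓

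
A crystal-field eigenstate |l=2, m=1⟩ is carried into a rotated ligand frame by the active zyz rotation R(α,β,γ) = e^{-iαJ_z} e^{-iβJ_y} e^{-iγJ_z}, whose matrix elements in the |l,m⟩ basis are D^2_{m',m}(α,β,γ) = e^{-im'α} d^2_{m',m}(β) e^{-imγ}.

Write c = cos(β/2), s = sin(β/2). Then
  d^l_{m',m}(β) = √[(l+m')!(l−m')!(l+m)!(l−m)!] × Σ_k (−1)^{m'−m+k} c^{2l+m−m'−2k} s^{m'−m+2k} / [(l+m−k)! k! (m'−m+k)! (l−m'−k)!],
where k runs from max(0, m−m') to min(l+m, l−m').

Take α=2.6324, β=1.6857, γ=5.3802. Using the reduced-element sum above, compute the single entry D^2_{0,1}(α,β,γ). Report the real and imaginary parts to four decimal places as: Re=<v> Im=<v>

Split into d^2_{0,1}(β=1.6857) × two z-phases.
Half-angle: c=0.665338, s=0.746542. N=√(2·2·6·1)=4.898979
k: max(0,(1)−(0))=1 … min(2+(1),2−(0))=2
  k=1: (−1)^0·4.8990/(2)·0.6653^3·0.7465^1 = +0.538588
  k=2: (−1)^1·4.8990/(2)·0.6653^1·0.7465^3 = -0.678080
d^2_{0,1}(1.6857) = +0.538588 -0.678080 = -0.139492
Phases: e^{-i·(0)·2.6324}=+1.000000+0.000000i, e^{-i·(1)·5.3802}=+0.619269+0.785179i ⇒ D=-0.086383-0.109526i

Re=-0.0864 Im=-0.1095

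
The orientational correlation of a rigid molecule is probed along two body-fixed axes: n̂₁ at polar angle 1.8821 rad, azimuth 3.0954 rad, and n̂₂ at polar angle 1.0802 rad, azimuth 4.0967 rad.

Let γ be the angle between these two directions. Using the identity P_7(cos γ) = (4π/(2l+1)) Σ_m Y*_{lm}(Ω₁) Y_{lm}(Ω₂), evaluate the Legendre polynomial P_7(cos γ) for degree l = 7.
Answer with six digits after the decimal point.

Addition theorem: P_7(cos γ) = (4π/15) Σ_m Y*_{lm}(Ω₁) Y_{lm}(Ω₂), m = −7…7:
  term(m=-7) = 0.05502 - 0.04884j   from Y*(Ω₁)=-0.33585 + 0.11255j, Y(Ω₂)=-0.19111 + 0.08138j
  term(m=-6) = -0.17036 - 0.04814j   from Y*(Ω₁)=-0.41017 + 0.11668j, Y(Ω₂)=0.35336 + 0.21789j
  term(m=-5) = 0.00675 + 0.02228j   from Y*(Ω₁)=-0.06133 + 0.01442j, Y(Ω₂)=-0.02331 - 0.36871j
  term(m=-4) = 0.00510 - 0.00597j   from Y*(Ω₁)=0.32302 - 0.06037j, Y(Ω₂)=0.01860 - 0.01501j
  term(m=-3) = -0.06389 - 0.00885j   from Y*(Ω₁)=0.18274 - 0.02549j, Y(Ω₂)=-0.33632 - 0.09535j
  term(m=-2) = -0.01468 - 0.03186j   from Y*(Ω₁)=-0.25679 + 0.02379j, Y(Ω₂)=0.04529 + 0.12826j
  term(m=-1) = 0.03565 - 0.05567j   from Y*(Ω₁)=-0.22248 + 0.01028j, Y(Ω₂)=-0.17142 + 0.24232j
  term(m=+0) = 0.04119 + 0.00000j   from Y*(Ω₁)=0.23409 + 0.00000j, Y(Ω₂)=0.17594 + 0.00000j
  term(m=+1) = 0.03565 + 0.05567j   from Y*(Ω₁)=0.22248 + 0.01028j, Y(Ω₂)=0.17142 + 0.24232j
  term(m=+2) = -0.01468 + 0.03186j   from Y*(Ω₁)=-0.25679 - 0.02379j, Y(Ω₂)=0.04529 - 0.12826j
  term(m=+3) = -0.06389 + 0.00885j   from Y*(Ω₁)=-0.18274 - 0.02549j, Y(Ω₂)=0.33632 - 0.09535j
  term(m=+4) = 0.00510 + 0.00597j   from Y*(Ω₁)=0.32302 + 0.06037j, Y(Ω₂)=0.01860 + 0.01501j
  term(m=+5) = 0.00675 - 0.02228j   from Y*(Ω₁)=0.06133 + 0.01442j, Y(Ω₂)=0.02331 - 0.36871j
  term(m=+6) = -0.17036 + 0.04814j   from Y*(Ω₁)=-0.41017 - 0.11668j, Y(Ω₂)=0.35336 - 0.21789j
  term(m=+7) = 0.05502 + 0.04884j   from Y*(Ω₁)=0.33585 + 0.11255j, Y(Ω₂)=0.19111 + 0.08138j
Σ over m = -0.25164 + 0.00000j; ×(4π/15) → -0.21081 + 0.00000j. Real part: -0.210810

-0.210810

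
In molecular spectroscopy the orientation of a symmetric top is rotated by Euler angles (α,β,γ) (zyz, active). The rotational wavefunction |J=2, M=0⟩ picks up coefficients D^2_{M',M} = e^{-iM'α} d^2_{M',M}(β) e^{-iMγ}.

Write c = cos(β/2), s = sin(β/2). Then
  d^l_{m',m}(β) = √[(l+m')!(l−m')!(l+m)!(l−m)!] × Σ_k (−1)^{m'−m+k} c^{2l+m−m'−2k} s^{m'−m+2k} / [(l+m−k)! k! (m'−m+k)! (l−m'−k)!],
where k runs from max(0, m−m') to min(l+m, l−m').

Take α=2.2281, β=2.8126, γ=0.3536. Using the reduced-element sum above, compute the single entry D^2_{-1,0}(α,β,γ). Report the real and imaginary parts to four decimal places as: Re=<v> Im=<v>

Split into d^2_{-1,0}(β=2.8126) × two z-phases.
Half-angle: c=0.163755, s=0.986501. N=√(1·6·2·2)=4.898979
Admissible k: 1..2 (factorial args all ≥0)
  k=1: (−1)^0·4.8990/(2)·0.1638^3·0.9865^1 = +0.010611
  k=2: (−1)^1·4.8990/(2)·0.1638^1·0.9865^3 = -0.385092
d^2_{-1,0}(2.8126) = +0.010611 -0.385092 = -0.374480
Phases: e^{-i·(-1)·2.2281}=-0.610985+0.791643i, e^{-i·(0)·0.3536}=+1.000000+0.000000i ⇒ D=+0.228802-0.296455i

Re=0.2288 Im=-0.2965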